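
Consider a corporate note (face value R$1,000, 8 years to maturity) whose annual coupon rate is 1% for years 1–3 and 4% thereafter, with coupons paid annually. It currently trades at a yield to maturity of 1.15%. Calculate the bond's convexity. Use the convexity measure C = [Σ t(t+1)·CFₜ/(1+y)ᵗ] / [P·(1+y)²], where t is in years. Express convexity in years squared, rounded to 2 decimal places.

With y = 0.0115:
  t   CF        PV=CF/(1+0.0115)^t    t·PV        t(t+1)·PV
  1        10.00         9.8863         9.8863          19.7726
  2        10.00         9.7739        19.5478          58.6434
  3        10.00         9.6628        28.9884         115.9534
  4        40.00        38.2117       152.8468         764.2341
  5        40.00        37.7773       188.8863       1,133.3181
  6        40.00        37.3478       224.0866       1,568.6063
  7        40.00        36.9232       258.4621       2,067.6966
  8     1,040.00       949.0875     7,592.6998      68,334.2983
  Σ                  1,128.6704     8,475.4041      74,062.5228
P = 1,128.6704.
Convexity = Σ t(t+1)·PV / [P·(1+y)²] = 74,062.5228 / (1,128.6704 × 1.023132) = 64.13566.

64.14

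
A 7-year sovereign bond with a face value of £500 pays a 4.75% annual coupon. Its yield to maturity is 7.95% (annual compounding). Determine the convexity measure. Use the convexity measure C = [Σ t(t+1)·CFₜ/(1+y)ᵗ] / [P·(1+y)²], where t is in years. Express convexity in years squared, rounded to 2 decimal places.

39.20

With y = 0.0795:
  t   CF        PV=CF/(1+0.0795)^t    t·PV        t(t+1)·PV
  1        23.75        22.0009        22.0009          44.0019
  2        23.75        20.3807        40.7613         122.2840
  3        23.75        18.8797        56.6392         226.5567
  4        23.75        17.4893        69.9573         349.7865
  5        23.75        16.2013        81.0066         486.0396
  6        23.75        15.0082        90.0490         630.3431
  7       523.75       306.5953     2,146.1672      17,169.3374
  Σ                    416.5554     2,506.5815      19,028.3492
P = 416.5554.
Convexity = Σ t(t+1)·PV / [P·(1+y)²] = 19,028.3492 / (416.5554 × 1.165320) = 39.19972.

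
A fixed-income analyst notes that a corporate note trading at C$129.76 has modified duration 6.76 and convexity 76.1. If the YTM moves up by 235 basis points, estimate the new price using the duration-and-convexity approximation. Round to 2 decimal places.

Duration effect: -D_mod·Δy = -6.76 × (+0.0235) = -0.158860
Convexity effect: ½·C·(Δy)² = 0.5 × 76.1 × (0.0235)² = +0.0210131125
ΔP/P ≈ -0.158860 + 0.0210131125 = -0.1378468875
New price ≈ 129.76 × (1 - 0.1378468875) = 111.872987878.

C$111.87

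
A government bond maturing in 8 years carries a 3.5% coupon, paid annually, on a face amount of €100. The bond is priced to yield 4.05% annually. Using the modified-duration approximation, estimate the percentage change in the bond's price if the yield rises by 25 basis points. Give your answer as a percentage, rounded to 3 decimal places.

-1.705%

Periodic yield y = 0.0405. Modified duration first:
  t   CF        PV=CF/(1+0.0405)^t    t·PV
  1         3.50         3.3638         3.3638
  2         3.50         3.2328         6.4657
  3         3.50         3.1070         9.3210
  4         3.50         2.9861        11.9443
  5         3.50         2.8698        14.3492
  6         3.50         2.7581        16.5488
  7         3.50         2.6508        18.5555
  8       103.50        75.3362       602.6895
  Σ                     96.3046       683.2377
P = 96.3046; D_Mac = 7.09455 yrs; D_mod = 7.09455/(1+0.0405) = 6.81840 yrs.
ΔP/P ≈ -D_mod · Δy = -6.81840 × (+0.0025) = -0.017046 = -1.7046%.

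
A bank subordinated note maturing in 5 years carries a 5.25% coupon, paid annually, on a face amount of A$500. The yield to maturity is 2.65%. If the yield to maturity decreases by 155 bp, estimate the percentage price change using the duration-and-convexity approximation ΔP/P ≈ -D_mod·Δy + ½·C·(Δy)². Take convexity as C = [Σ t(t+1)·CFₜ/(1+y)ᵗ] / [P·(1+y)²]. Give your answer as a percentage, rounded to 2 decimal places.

With y = 0.0265:
  t   CF        PV=CF/(1+0.0265)^t    t·PV        t(t+1)·PV
  1        26.25        25.5723        25.5723          51.1447
  2        26.25        24.9122        49.8243         149.4730
  3        26.25        24.2690        72.8071         291.2284
  4        26.25        23.6425        94.5700         472.8501
  5       526.25       461.7398     2,308.6992      13,852.1950
  Σ                    560.1359     2,551.4729      14,816.8911
P = 560.1359; D_Mac = 4.55510 yrs; D_mod = 4.43750 yrs; C = 25.10417.
Duration effect: -4.43750 × (-0.0155) = +0.068781
Convexity effect: 0.5 × 25.10417 × (-0.0155)² = +0.0030156
ΔP/P ≈ +0.068781 + 0.0030156 = +0.071797 = +7.1797%.

+7.18%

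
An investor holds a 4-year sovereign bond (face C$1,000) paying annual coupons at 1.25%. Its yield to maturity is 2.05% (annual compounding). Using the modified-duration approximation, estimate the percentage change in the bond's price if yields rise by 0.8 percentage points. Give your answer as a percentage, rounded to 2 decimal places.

Periodic yield y = 0.0205. Modified duration first:
  t   CF        PV=CF/(1+0.0205)^t    t·PV
  1        12.50        12.2489        12.2489
  2        12.50        12.0028        24.0057
  3        12.50        11.7617        35.2852
  4     1,012.50       933.5616     3,734.2465
  Σ                    969.5751     3,805.7863
P = 969.5751; D_Mac = 3.92521 yrs; D_mod = 3.92521/(1+0.0205) = 3.84636 yrs.
ΔP/P ≈ -D_mod · Δy = -3.84636 × (+0.008) = -0.030771 = -3.0771%.

-3.08%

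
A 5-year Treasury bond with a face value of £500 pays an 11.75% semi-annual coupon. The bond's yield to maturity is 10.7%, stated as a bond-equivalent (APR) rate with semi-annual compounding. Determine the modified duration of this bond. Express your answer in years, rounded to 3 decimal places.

3.743 years

Periodic yield y = 0.0535. First find Macaulay duration:
  t   CF        PV=CF/(1+0.0535)^t    t·PV
  1       29.375        27.8832        27.8832
  2       29.375        26.4672        52.9345
  3       29.375        25.1232        75.3695
  4       29.375        23.8473        95.3893
  5       29.375        22.6363       113.1814
  6       29.375        21.4867       128.9205
  7       29.375        20.3956       142.7691
  8       29.375        19.3598       154.8786
  9       29.375        18.3767       165.3901
  10     529.375       314.3533     3,143.5330
  Σ                    519.9294     4,100.2493
P = 519.9294; Macaulay duration = 4,100.2493 / 519.9294 = 7.88617 half-year periods = 3.94308 years.
Modified duration = D_Mac / (1 + y) = 3.94308 / 1.0535 = 3.74284 years.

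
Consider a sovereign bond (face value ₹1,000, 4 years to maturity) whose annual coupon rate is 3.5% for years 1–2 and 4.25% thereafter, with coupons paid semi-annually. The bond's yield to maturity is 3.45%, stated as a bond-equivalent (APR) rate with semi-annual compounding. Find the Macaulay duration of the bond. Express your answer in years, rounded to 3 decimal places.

Periodic yield y = 0.01725. Discount each cash flow and weight by its period:
  t   CF        PV=CF/(1+0.01725)^t    t·PV
  1        17.50        17.2032        17.2032
  2        17.50        16.9115        33.8230
  3        17.50        16.6247        49.8742
  4        17.50        16.3428        65.3713
  5        21.25        19.5083        97.5417
  6        21.25        19.1775       115.0652
  7        21.25        18.8523       131.9663
  8     1,021.25       890.6570     7,125.2559
  Σ                  1,015.2775     7,636.1010
Price P = Σ PV = 1,015.2775.
Macaulay duration = Σ(t·PV) / P = 7,636.1010 / 1,015.2775 = 7.52120 half-year periods.
In years: 7.52120 / 2 = 3.76060 years.

3.761 years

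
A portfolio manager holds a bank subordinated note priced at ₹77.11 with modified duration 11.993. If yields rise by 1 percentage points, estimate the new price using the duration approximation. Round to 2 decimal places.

Duration approximation: ΔP/P ≈ -D_mod · Δy = -11.993 × (+0.01) = -0.119930.
New price ≈ 77.11 × (1 - 0.119930) = 67.8621977.

₹67.86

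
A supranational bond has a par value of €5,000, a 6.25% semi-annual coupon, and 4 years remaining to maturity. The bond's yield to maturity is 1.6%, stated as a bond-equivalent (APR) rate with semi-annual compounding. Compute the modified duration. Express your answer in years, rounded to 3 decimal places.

3.609 years

Periodic yield y = 0.008. First find Macaulay duration:
  t   CF        PV=CF/(1+0.008)^t    t·PV
  1       156.25       155.0099       155.0099
  2       156.25       153.7797       307.5594
  3       156.25       152.5592       457.6776
  4       156.25       151.3484       605.3937
  5       156.25       150.1472       750.7362
  6       156.25       148.9556       893.7336
  7       156.25       147.7734     1,034.4139
  8     5,156.25     4,837.8200    38,702.5603
  Σ                  5,897.3935    42,907.0846
P = 5,897.3935; Macaulay duration = 42,907.0846 / 5,897.3935 = 7.27560 half-year periods = 3.63780 years.
Modified duration = D_Mac / (1 + y) = 3.63780 / 1.008 = 3.60893 years.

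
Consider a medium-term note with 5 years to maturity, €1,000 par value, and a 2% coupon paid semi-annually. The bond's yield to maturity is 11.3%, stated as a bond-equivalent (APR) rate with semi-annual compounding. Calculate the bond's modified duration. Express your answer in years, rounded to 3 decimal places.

4.464 years

Periodic yield y = 0.0565. First find Macaulay duration:
  t   CF        PV=CF/(1+0.0565)^t    t·PV
  1        10.00         9.4652         9.4652
  2        10.00         8.9590        17.9181
  3        10.00         8.4799        25.4397
  4        10.00         8.0264        32.1057
  5        10.00         7.5972        37.9859
  6        10.00         7.1909        43.1454
  7        10.00         6.8063        47.6444
  8        10.00         6.4423        51.5388
  9        10.00         6.0978        54.8804
  10    1,010.00       582.9434     5,829.4336
  Σ                    652.0085     6,149.5571
P = 652.0085; Macaulay duration = 6,149.5571 / 652.0085 = 9.43171 half-year periods = 4.71586 years.
Modified duration = D_Mac / (1 + y) = 4.71586 / 1.0565 = 4.46366 years.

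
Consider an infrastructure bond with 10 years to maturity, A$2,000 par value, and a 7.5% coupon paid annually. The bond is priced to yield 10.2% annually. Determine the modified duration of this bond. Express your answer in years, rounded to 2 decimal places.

6.45 years

Periodic yield y = 0.102. First find Macaulay duration:
  t   CF        PV=CF/(1+0.102)^t    t·PV
  1       150.00       136.1162       136.1162
  2       150.00       123.5174       247.0348
  3       150.00       112.0847       336.2542
  4       150.00       101.7103       406.8411
  5       150.00        92.2961       461.4804
  6       150.00        83.7533       502.5195
  7       150.00        76.0011       532.0080
  8       150.00        68.9666       551.7324
  9       150.00        62.5831       563.2477
  10    2,150.00       813.9965     8,139.9646
  Σ                  1,671.0251    11,877.1989
P = 1,671.0251; Macaulay duration = 11,877.1989 / 1,671.0251 = 7.10773 years.
Modified duration = D_Mac / (1 + y) = 7.10773 / 1.102 = 6.44985 years.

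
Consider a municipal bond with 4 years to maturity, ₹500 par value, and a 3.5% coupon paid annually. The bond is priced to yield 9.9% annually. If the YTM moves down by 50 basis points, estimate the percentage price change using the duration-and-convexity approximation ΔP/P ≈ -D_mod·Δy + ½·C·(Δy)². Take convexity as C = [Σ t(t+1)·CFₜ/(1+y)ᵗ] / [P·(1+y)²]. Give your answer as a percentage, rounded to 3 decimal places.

With y = 0.099:
  t   CF        PV=CF/(1+0.099)^t    t·PV        t(t+1)·PV
  1        17.50        15.9236        15.9236          31.8471
  2        17.50        14.4891        28.9783          86.9349
  3        17.50        13.1839        39.5518         158.2072
  4       517.50       354.7477     1,418.9908       7,094.9539
  Σ                    398.3443     1,503.4444       7,371.9431
P = 398.3443; D_Mac = 3.77423 yrs; D_mod = 3.43424 yrs; C = 15.32244.
Duration effect: -3.43424 × (-0.005) = +0.017171
Convexity effect: 0.5 × 15.32244 × (-0.005)² = +0.0001915
ΔP/P ≈ +0.017171 + 0.0001915 = +0.017363 = +1.7363%.

+1.736%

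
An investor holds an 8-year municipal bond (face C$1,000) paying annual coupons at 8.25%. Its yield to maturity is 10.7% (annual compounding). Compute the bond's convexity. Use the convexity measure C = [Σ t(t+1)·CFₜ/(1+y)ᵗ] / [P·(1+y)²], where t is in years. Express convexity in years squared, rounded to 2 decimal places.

With y = 0.107:
  t   CF        PV=CF/(1+0.107)^t    t·PV        t(t+1)·PV
  1        82.50        74.5257        74.5257         149.0515
  2        82.50        67.3223       134.6445         403.9336
  3        82.50        60.8151       182.4452         729.7806
  4        82.50        54.9368       219.7473       1,098.7363
  5        82.50        49.6268       248.1338       1,488.8025
  6        82.50        44.8299       268.9797       1,882.8578
  7        82.50        40.4968       283.4775       2,267.8203
  8     1,082.50       480.0063     3,840.0504      34,560.4536
  Σ                    872.5597     5,252.0041      42,581.4362
P = 872.5597.
Convexity = Σ t(t+1)·PV / [P·(1+y)²] = 42,581.4362 / (872.5597 × 1.225449) = 39.82263.

39.82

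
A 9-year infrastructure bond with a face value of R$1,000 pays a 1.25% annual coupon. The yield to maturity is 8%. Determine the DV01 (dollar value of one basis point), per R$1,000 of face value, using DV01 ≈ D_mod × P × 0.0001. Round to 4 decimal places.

Periodic yield y = 0.08.
  t   CF        PV=CF/(1+0.08)^t    t·PV
  1        12.50        11.5741        11.5741
  2        12.50        10.7167        21.4335
  3        12.50         9.9229        29.7687
  4        12.50         9.1879        36.7515
  5        12.50         8.5073        42.5364
  6        12.50         7.8771        47.2627
  7        12.50         7.2936        51.0554
  8        12.50         6.7534        54.0269
  9     1,012.50       506.5021     4,558.5187
  Σ                    578.3351     4,852.9279
P = 578.3351; D_Mac = 8.39120 yrs; D_mod = 7.76963 yrs.
DV01 ≈ 7.76963 × 578.3351 × 0.0001 = 0.449345.

R$0.4493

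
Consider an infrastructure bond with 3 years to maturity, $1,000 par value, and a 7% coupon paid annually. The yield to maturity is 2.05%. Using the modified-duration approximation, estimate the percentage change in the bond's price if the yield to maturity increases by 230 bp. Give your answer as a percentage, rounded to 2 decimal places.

Periodic yield y = 0.0205. Modified duration first:
  t   CF        PV=CF/(1+0.0205)^t    t·PV
  1        70.00        68.5938        68.5938
  2        70.00        67.2159       134.4318
  3     1,070.00     1,006.8036     3,020.4107
  Σ                  1,142.6133     3,223.4364
P = 1,142.6133; D_Mac = 2.82111 yrs; D_mod = 2.82111/(1+0.0205) = 2.76444 yrs.
ΔP/P ≈ -D_mod · Δy = -2.76444 × (+0.023) = -0.063582 = -6.3582%.

-6.36%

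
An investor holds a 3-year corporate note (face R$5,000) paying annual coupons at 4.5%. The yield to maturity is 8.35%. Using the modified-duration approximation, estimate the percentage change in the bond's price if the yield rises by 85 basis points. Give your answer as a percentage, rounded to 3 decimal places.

-2.248%

Periodic yield y = 0.0835. Modified duration first:
  t   CF        PV=CF/(1+0.0835)^t    t·PV
  1       225.00       207.6604       207.6604
  2       225.00       191.6570       383.3140
  3     5,225.00     4,107.7078    12,323.1235
  Σ                  4,507.0252    12,914.0979
P = 4,507.0252; D_Mac = 2.86533 yrs; D_mod = 2.86533/(1+0.0835) = 2.64451 yrs.
ΔP/P ≈ -D_mod · Δy = -2.64451 × (+0.0085) = -0.022478 = -2.2478%.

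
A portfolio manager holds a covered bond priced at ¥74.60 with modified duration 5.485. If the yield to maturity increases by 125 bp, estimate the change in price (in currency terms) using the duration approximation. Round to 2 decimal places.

-¥5.11

Duration approximation: ΔP/P ≈ -D_mod · Δy = -5.485 × (+0.0125) = -0.0685625.
ΔP ≈ 74.60 × (-0.0685625) = -5.1147625.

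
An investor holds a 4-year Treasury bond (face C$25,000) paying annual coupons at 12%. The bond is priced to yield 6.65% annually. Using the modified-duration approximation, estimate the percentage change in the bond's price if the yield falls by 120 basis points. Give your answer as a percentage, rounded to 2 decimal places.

+3.88%

Periodic yield y = 0.0665. Modified duration first:
  t   CF        PV=CF/(1+0.0665)^t    t·PV
  1     3,000.00     2,812.9395     2,812.9395
  2     3,000.00     2,637.5429     5,275.0858
  3     3,000.00     2,473.0829     7,419.2487
  4    28,000.00    21,642.8571    86,571.4284
  Σ                 29,566.4225   102,078.7025
P = 29,566.4225; D_Mac = 3.45252 yrs; D_mod = 3.45252/(1+0.0665) = 3.23724 yrs.
ΔP/P ≈ -D_mod · Δy = -3.23724 × (-0.012) = +0.038847 = +3.8847%.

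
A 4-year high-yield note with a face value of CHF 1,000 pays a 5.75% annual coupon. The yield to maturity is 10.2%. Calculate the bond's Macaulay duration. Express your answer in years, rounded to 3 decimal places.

3.658 years

Periodic yield y = 0.102. Discount each cash flow and weight by its year:
  t   CF        PV=CF/(1+0.102)^t    t·PV
  1        57.50        52.1779        52.1779
  2        57.50        47.3483        94.6967
  3        57.50        42.9658       128.8974
  4     1,057.50       717.0575     2,868.2301
  Σ                    859.5495     3,144.0021
Price P = Σ PV = 859.5495.
Macaulay duration = Σ(t·PV) / P = 3,144.0021 / 859.5495 = 3.65773 years.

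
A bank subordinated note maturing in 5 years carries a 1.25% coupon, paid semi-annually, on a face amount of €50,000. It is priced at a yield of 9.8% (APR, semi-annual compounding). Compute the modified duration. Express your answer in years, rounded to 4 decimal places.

4.5972 years

Periodic yield y = 0.049. First find Macaulay duration:
  t   CF        PV=CF/(1+0.049)^t    t·PV
  1       312.50       297.9028       297.9028
  2       312.50       283.9874       567.9748
  3       312.50       270.7220       812.1660
  4       312.50       258.0763     1,032.3051
  5       312.50       246.0212     1,230.1061
  6       312.50       234.5293     1,407.1758
  7       312.50       223.5742     1,565.0191
  8       312.50       213.1308     1,705.0460
  9       312.50       203.1752     1,828.5765
  10   50,312.50    31,183.2241   311,832.2410
  Σ                 33,414.3431   322,278.5131
P = 33,414.3431; Macaulay duration = 322,278.5131 / 33,414.3431 = 9.64492 half-year periods = 4.82246 years.
Modified duration = D_Mac / (1 + y) = 4.82246 / 1.049 = 4.59720 years.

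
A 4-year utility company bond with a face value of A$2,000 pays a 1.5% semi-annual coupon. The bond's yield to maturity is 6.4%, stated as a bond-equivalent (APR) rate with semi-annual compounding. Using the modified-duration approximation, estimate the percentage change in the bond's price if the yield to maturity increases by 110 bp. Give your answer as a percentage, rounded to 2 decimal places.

Periodic yield y = 0.032. Modified duration first:
  t   CF        PV=CF/(1+0.032)^t    t·PV
  1        15.00        14.5349        14.5349
  2        15.00        14.0842        28.1684
  3        15.00        13.6475        40.9424
  4        15.00        13.2243        52.8972
  5        15.00        12.8142        64.0712
  6        15.00        12.4169        74.5014
  7        15.00        12.0319        84.2231
  8     2,015.00     1,566.1648    12,529.3188
  Σ                  1,658.9187    12,888.6573
P = 1,658.9187; D_Mac = 7.76931 half-year periods = 3.88466 yrs; D_mod = 3.88466/(1+0.032) = 3.76420 yrs.
ΔP/P ≈ -D_mod · Δy = -3.76420 × (+0.011) = -0.041406 = -4.1406%.

-4.14%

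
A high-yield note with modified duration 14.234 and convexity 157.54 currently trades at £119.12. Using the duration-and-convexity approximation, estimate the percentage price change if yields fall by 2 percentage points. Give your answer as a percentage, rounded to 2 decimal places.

+31.62%

Duration effect: -D_mod·Δy = -14.234 × (-0.02) = +0.284680
Convexity effect: ½·C·(Δy)² = 0.5 × 157.54 × (-0.02)² = +0.0315080
ΔP/P ≈ +0.284680 + 0.0315080 = +0.316188
= +31.6188%.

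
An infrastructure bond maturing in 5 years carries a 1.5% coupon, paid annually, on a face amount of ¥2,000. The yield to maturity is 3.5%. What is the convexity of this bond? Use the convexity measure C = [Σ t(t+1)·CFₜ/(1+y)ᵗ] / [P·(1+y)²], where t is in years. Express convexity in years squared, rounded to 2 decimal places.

26.86

With y = 0.035:
  t   CF        PV=CF/(1+0.035)^t    t·PV        t(t+1)·PV
  1        30.00        28.9855        28.9855          57.9710
  2        30.00        28.0053        56.0106         168.0319
  3        30.00        27.0583        81.1748         324.6994
  4        30.00        26.1433       104.5731         522.8653
  5     2,030.00     1,709.2055     8,546.0276      51,276.1659
  Σ                  1,819.3979     8,816.7717      52,349.7335
P = 1,819.3979.
Convexity = Σ t(t+1)·PV / [P·(1+y)²] = 52,349.7335 / (1,819.3979 × 1.071225) = 26.86000.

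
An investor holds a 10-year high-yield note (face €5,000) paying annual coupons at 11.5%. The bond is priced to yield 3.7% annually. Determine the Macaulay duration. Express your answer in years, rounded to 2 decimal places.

7.23 years

Periodic yield y = 0.037. Discount each cash flow and weight by its year:
  t   CF        PV=CF/(1+0.037)^t    t·PV
  1       575.00       554.4841       554.4841
  2       575.00       534.7002     1,069.4004
  3       575.00       515.6222     1,546.8665
  4       575.00       497.2248     1,988.8994
  5       575.00       479.4839     2,397.4197
  6       575.00       462.3760     2,774.2561
  7       575.00       445.8785     3,121.1496
  8       575.00       429.9696     3,439.7571
  9       575.00       414.6284     3,731.6555
  10    5,575.00     3,876.6564    38,766.5638
  Σ                  8,211.0242    59,390.4523
Price P = Σ PV = 8,211.0242.
Macaulay duration = Σ(t·PV) / P = 59,390.4523 / 8,211.0242 = 7.23301 years.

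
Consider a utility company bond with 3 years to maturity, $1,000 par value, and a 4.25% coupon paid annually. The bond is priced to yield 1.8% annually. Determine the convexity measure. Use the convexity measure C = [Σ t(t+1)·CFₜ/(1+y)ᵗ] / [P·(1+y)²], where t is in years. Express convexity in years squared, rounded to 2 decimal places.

10.98

With y = 0.018:
  t   CF        PV=CF/(1+0.018)^t    t·PV        t(t+1)·PV
  1        42.50        41.7485        41.7485          83.4971
  2        42.50        41.0103        82.0207         246.0620
  3     1,042.50       988.1724     2,964.5173      11,858.0691
  Σ                  1,070.9313     3,088.2865      12,187.6282
P = 1,070.9313.
Convexity = Σ t(t+1)·PV / [P·(1+y)²] = 12,187.6282 / (1,070.9313 × 1.036324) = 10.98151.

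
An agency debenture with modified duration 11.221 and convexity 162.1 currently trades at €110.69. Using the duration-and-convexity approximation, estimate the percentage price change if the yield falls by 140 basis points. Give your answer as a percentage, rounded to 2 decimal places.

Duration effect: -D_mod·Δy = -11.221 × (-0.014) = +0.157094
Convexity effect: ½·C·(Δy)² = 0.5 × 162.1 × (-0.014)² = +0.0158858
ΔP/P ≈ +0.157094 + 0.0158858 = +0.1729798
= +17.29798%.

+17.30%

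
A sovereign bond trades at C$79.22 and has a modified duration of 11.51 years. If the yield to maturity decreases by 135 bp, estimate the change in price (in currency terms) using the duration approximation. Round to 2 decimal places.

Duration approximation: ΔP/P ≈ -D_mod · Δy = -11.51 × (-0.0135) = +0.155385.
ΔP ≈ 79.22 × (+0.155385) = +12.3095997.

+C$12.31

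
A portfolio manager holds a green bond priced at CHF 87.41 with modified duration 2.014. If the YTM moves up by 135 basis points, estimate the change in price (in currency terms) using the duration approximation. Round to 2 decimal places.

Duration approximation: ΔP/P ≈ -D_mod · Δy = -2.014 × (+0.0135) = -0.027189.
ΔP ≈ 87.41 × (-0.027189) = -2.37659049.

-CHF 2.38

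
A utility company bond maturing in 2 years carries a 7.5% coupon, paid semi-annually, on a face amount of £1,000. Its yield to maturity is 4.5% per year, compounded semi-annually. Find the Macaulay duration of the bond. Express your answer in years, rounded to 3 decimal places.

1.897 years

Periodic yield y = 0.0225. Discount each cash flow and weight by its period:
  t   CF        PV=CF/(1+0.0225)^t    t·PV
  1        37.50        36.6748        36.6748
  2        37.50        35.8678        71.7356
  3        37.50        35.0785       105.2356
  4     1,037.50       949.1500     3,796.5999
  Σ                  1,056.7711     4,010.2459
Price P = Σ PV = 1,056.7711.
Macaulay duration = Σ(t·PV) / P = 4,010.2459 / 1,056.7711 = 3.79481 half-year periods.
In years: 3.79481 / 2 = 1.89741 years.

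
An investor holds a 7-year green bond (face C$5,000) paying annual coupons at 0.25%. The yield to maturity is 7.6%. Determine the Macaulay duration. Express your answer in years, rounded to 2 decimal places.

Periodic yield y = 0.076. Discount each cash flow and weight by its year:
  t   CF        PV=CF/(1+0.076)^t    t·PV
  1        12.50        11.6171        11.6171
  2        12.50        10.7966        21.5931
  3        12.50        10.0340        30.1019
  4        12.50         9.3253        37.3010
  5        12.50         8.6666        43.3330
  6        12.50         8.0545        48.3268
  7     5,012.50     3,001.7083    21,011.9581
  Σ                  3,060.2023    21,204.2311
Price P = Σ PV = 3,060.2023.
Macaulay duration = Σ(t·PV) / P = 21,204.2311 / 3,060.2023 = 6.92903 years.

6.93 years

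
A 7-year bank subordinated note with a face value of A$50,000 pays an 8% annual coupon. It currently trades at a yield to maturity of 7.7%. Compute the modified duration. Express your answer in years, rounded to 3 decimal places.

5.232 years

Periodic yield y = 0.077. First find Macaulay duration:
  t   CF        PV=CF/(1+0.077)^t    t·PV
  1     4,000.00     3,714.0204     3,714.0204
  2     4,000.00     3,448.4869     6,896.9739
  3     4,000.00     3,201.9377     9,605.8132
  4     4,000.00     2,973.0155    11,892.0621
  5     4,000.00     2,760.4601    13,802.3005
  6     4,000.00     2,563.1013    15,378.6078
  7    54,000.00    32,128.0108   224,896.0754
  Σ                 50,789.0328   286,185.8534
P = 50,789.0328; Macaulay duration = 286,185.8534 / 50,789.0328 = 5.63480 years.
Modified duration = D_Mac / (1 + y) = 5.63480 / 1.077 = 5.23194 years.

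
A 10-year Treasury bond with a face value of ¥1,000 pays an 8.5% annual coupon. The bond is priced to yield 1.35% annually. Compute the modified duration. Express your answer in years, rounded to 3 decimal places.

7.707 years

Periodic yield y = 0.0135. First find Macaulay duration:
  t   CF        PV=CF/(1+0.0135)^t    t·PV
  1        85.00        83.8678        83.8678
  2        85.00        82.7507       165.5013
  3        85.00        81.6484       244.9452
  4        85.00        80.5608       322.2433
  5        85.00        79.4877       397.4387
  6        85.00        78.4290       470.5737
  7        85.00        77.3843       541.6898
  8        85.00        76.3535       610.8279
  9        85.00        75.3364       678.0280
  10    1,085.00       948.8383     9,488.3830
  Σ                  1,664.6569    13,003.4989
P = 1,664.6569; Macaulay duration = 13,003.4989 / 1,664.6569 = 7.81152 years.
Modified duration = D_Mac / (1 + y) = 7.81152 / 1.0135 = 7.70747 years.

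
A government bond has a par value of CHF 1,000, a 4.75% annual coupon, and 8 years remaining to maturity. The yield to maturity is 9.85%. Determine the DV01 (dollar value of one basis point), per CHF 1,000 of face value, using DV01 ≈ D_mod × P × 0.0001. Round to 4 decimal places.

Periodic yield y = 0.0985.
  t   CF        PV=CF/(1+0.0985)^t    t·PV
  1        47.50        43.2408        43.2408
  2        47.50        39.3635        78.7270
  3        47.50        35.8338       107.5015
  4        47.50        32.6207       130.4828
  5        47.50        29.6957       148.4784
  6        47.50        27.0329       162.1976
  7        47.50        24.6090       172.2627
  8     1,047.50       494.0302     3,952.2420
  Σ                    726.4266     4,795.1328
P = 726.4266; D_Mac = 6.60099 yrs; D_mod = 6.00909 yrs.
DV01 ≈ 6.00909 × 726.4266 × 0.0001 = 0.436516.

CHF 0.4365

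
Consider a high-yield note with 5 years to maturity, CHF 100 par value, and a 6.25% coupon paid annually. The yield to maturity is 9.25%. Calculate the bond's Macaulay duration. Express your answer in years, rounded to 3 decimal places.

4.405 years

Periodic yield y = 0.0925. Discount each cash flow and weight by its year:
  t   CF        PV=CF/(1+0.0925)^t    t·PV
  1         6.25         5.7208         5.7208
  2         6.25         5.2365        10.4729
  3         6.25         4.7931        14.3793
  4         6.25         4.3873        17.5491
  5       106.25        68.2687       341.3436
  Σ                     88.4063       389.4656
Price P = Σ PV = 88.4063.
Macaulay duration = Σ(t·PV) / P = 389.4656 / 88.4063 = 4.40540 years.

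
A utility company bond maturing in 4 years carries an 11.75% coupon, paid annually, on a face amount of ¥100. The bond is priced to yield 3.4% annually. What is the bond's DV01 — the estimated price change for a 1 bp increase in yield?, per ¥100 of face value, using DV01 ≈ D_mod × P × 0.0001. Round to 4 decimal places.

Periodic yield y = 0.034.
  t   CF        PV=CF/(1+0.034)^t    t·PV
  1        11.75        11.3636        11.3636
  2        11.75        10.9900        21.9800
  3        11.75        10.6286        31.8858
  4       111.75        97.7609       391.0438
  Σ                    130.7432       456.2732
P = 130.7432; D_Mac = 3.48984 yrs; D_mod = 3.37509 yrs.
DV01 ≈ 3.37509 × 130.7432 × 0.0001 = 0.044127.

¥0.0441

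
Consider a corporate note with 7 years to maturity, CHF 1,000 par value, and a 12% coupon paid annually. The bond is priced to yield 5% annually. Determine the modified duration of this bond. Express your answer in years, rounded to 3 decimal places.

Periodic yield y = 0.05. First find Macaulay duration:
  t   CF        PV=CF/(1+0.05)^t    t·PV
  1       120.00       114.2857       114.2857
  2       120.00       108.8435       217.6871
  3       120.00       103.6605       310.9815
  4       120.00        98.7243       394.8972
  5       120.00        94.0231       470.1157
  6       120.00        89.5458       537.2751
  7     1,120.00       795.9631     5,571.7416
  Σ                  1,405.0461     7,616.9839
P = 1,405.0461; Macaulay duration = 7,616.9839 / 1,405.0461 = 5.42116 years.
Modified duration = D_Mac / (1 + y) = 5.42116 / 1.05 = 5.16301 years.

5.163 years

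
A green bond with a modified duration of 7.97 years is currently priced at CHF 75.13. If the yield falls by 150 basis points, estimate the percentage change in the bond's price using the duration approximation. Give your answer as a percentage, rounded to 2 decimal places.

Duration approximation: ΔP/P ≈ -D_mod · Δy = -7.97 × (-0.015) = +0.119550.
As a percentage: +11.9550%.

+11.96%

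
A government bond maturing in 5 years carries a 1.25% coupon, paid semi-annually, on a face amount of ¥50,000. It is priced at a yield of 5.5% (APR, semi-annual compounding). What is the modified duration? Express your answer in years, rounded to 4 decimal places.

4.7141 years

Periodic yield y = 0.0275. First find Macaulay duration:
  t   CF        PV=CF/(1+0.0275)^t    t·PV
  1       312.50       304.1363       304.1363
  2       312.50       295.9964       591.9927
  3       312.50       288.0743       864.2229
  4       312.50       280.3643     1,121.4572
  5       312.50       272.8606     1,364.3031
  6       312.50       265.5578     1,593.3467
  7       312.50       258.4504     1,809.1528
  8       312.50       251.5332     2,012.2659
  9       312.50       244.8012     2,203.2108
  10   50,312.50    38,358.1446   383,581.4462
  Σ                 40,819.9191   395,445.5346
P = 40,819.9191; Macaulay duration = 395,445.5346 / 40,819.9191 = 9.68756 half-year periods = 4.84378 years.
Modified duration = D_Mac / (1 + y) = 4.84378 / 1.0275 = 4.71414 years.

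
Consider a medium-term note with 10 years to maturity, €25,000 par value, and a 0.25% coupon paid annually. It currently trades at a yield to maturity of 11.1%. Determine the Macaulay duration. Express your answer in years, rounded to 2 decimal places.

Periodic yield y = 0.111. Discount each cash flow and weight by its year:
  t   CF        PV=CF/(1+0.111)^t    t·PV
  1        62.50        56.2556        56.2556
  2        62.50        50.6351       101.2703
  3        62.50        45.5762       136.7285
  4        62.50        41.0227       164.0906
  5        62.50        36.9241       184.6204
  6        62.50        33.2350       199.4100
  7        62.50        29.9145       209.4014
  8        62.50        26.9257       215.4059
  9        62.50        24.2356       218.1203
  10   25,062.50     8,747.4970    87,474.9697
  Σ                  9,092.2214    88,960.2726
Price P = Σ PV = 9,092.2214.
Macaulay duration = Σ(t·PV) / P = 88,960.2726 / 9,092.2214 = 9.78422 years.

9.78 years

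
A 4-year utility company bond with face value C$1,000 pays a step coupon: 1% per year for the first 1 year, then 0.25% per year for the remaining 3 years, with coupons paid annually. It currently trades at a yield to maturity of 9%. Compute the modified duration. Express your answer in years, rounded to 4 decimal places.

3.6270 years

Periodic yield y = 0.09. First find Macaulay duration:
  t   CF        PV=CF/(1+0.09)^t    t·PV
  1        10.00         9.1743         9.1743
  2         2.50         2.1042         4.2084
  3         2.50         1.9305         5.7914
  4     1,002.50       710.1963     2,840.7851
  Σ                    723.4052     2,859.9592
P = 723.4052; Macaulay duration = 2,859.9592 / 723.4052 = 3.95347 years.
Modified duration = D_Mac / (1 + y) = 3.95347 / 1.09 = 3.62703 years.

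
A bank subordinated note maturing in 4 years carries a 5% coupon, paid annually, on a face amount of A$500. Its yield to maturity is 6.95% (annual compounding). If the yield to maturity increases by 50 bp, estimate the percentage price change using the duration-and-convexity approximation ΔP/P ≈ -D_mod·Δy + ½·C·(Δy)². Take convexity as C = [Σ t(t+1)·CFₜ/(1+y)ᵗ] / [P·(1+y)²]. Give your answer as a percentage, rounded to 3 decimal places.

-1.716%

With y = 0.0695:
  t   CF        PV=CF/(1+0.0695)^t    t·PV        t(t+1)·PV
  1        25.00        23.3754        23.3754          46.7508
  2        25.00        21.8564        43.7128         131.1383
  3        25.00        20.4361        61.3082         245.2330
  4       525.00       401.2695     1,605.0780       8,025.3899
  Σ                    466.9374     1,733.4744       8,448.5121
P = 466.9374; D_Mac = 3.71243 yrs; D_mod = 3.47119 yrs; C = 15.81831.
Duration effect: -3.47119 × (+0.005) = -0.017356
Convexity effect: 0.5 × 15.81831 × (0.005)² = +0.0001977
ΔP/P ≈ -0.017356 + 0.0001977 = -0.017158 = -1.7158%.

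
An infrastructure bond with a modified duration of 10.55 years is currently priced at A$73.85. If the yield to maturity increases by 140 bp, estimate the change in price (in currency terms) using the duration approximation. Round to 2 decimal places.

-A$10.91

Duration approximation: ΔP/P ≈ -D_mod · Δy = -10.55 × (+0.014) = -0.147700.
ΔP ≈ 73.85 × (-0.147700) = -10.907645.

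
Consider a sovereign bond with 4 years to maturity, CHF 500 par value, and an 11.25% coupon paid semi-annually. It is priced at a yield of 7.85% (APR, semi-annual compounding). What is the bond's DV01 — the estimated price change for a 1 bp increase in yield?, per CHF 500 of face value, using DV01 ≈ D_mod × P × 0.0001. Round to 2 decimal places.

Periodic yield y = 0.03925.
  t   CF        PV=CF/(1+0.03925)^t    t·PV
  1       28.125        27.0628        27.0628
  2       28.125        26.0407        52.0814
  3       28.125        25.0572        75.1716
  4       28.125        24.1108        96.4434
  5       28.125        23.2002       116.0012
  6       28.125        22.3240       133.9441
  7       28.125        21.4809       150.3662
  8      528.125       388.1293     3,105.0346
  Σ                    557.4060     3,756.1053
P = 557.4060; D_Mac = 6.73854 half-year periods = 3.36927 yrs; D_mod = 3.24202 yrs.
DV01 ≈ 3.24202 × 557.4060 × 0.0001 = 0.180712.

CHF 0.18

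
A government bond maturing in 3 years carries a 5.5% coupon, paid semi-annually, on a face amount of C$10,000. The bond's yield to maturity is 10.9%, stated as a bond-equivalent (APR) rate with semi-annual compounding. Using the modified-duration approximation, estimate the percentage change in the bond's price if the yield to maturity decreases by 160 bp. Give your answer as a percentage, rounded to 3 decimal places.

+4.232%

Periodic yield y = 0.0545. Modified duration first:
  t   CF        PV=CF/(1+0.0545)^t    t·PV
  1       275.00       260.7871       260.7871
  2       275.00       247.3088       494.6175
  3       275.00       234.5271       703.5812
  4       275.00       222.4059       889.6237
  5       275.00       210.9113     1,054.5563
  6    10,275.00     7,473.1264    44,838.7582
  Σ                  8,649.0665    48,241.9240
P = 8,649.0665; D_Mac = 5.57770 half-year periods = 2.78885 yrs; D_mod = 2.78885/(1+0.0545) = 2.64471 yrs.
ΔP/P ≈ -D_mod · Δy = -2.64471 × (-0.016) = +0.042315 = +4.2315%.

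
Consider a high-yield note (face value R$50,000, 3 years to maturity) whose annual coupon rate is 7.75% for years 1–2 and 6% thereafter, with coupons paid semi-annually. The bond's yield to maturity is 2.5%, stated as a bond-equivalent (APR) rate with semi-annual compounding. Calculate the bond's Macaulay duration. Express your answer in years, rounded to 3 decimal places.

Periodic yield y = 0.0125. Discount each cash flow and weight by its period:
  t   CF        PV=CF/(1+0.0125)^t    t·PV
  1     1,937.50     1,913.5802     1,913.5802
  2     1,937.50     1,889.9558     3,779.9116
  3     1,937.50     1,866.6230     5,599.8690
  4     1,937.50     1,843.5783     7,374.3131
  5     1,500.00     1,409.6656     7,048.3280
  6    51,500.00    47,801.0061   286,806.0367
  Σ                 56,724.4090   312,522.0387
Price P = Σ PV = 56,724.4090.
Macaulay duration = Σ(t·PV) / P = 312,522.0387 / 56,724.4090 = 5.50948 half-year periods.
In years: 5.50948 / 2 = 2.75474 years.

2.755 years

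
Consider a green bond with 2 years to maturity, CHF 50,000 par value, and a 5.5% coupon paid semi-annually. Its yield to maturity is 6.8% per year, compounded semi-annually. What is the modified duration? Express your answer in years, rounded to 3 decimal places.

1.857 years

Periodic yield y = 0.034. First find Macaulay duration:
  t   CF        PV=CF/(1+0.034)^t    t·PV
  1     1,375.00     1,329.7872     1,329.7872
  2     1,375.00     1,286.0612     2,572.1223
  3     1,375.00     1,243.7729     3,731.3186
  4    51,375.00    44,943.7887   179,775.1547
  Σ                 48,803.4099   187,408.3829
P = 48,803.4099; Macaulay duration = 187,408.3829 / 48,803.4099 = 3.84007 half-year periods = 1.92003 years.
Modified duration = D_Mac / (1 + y) = 1.92003 / 1.034 = 1.85690 years.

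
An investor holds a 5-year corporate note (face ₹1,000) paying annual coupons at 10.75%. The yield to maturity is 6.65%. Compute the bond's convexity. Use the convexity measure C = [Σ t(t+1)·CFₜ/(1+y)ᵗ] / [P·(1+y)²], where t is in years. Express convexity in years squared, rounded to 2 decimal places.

20.73

With y = 0.0665:
  t   CF        PV=CF/(1+0.0665)^t    t·PV        t(t+1)·PV
  1       107.50       100.7970       100.7970         201.5940
  2       107.50        94.5120       189.0239         567.0717
  3       107.50        88.6188       265.8564       1,063.4256
  4       107.50        83.0931       332.3724       1,661.8622
  5     1,107.50       802.6744     4,013.3722      24,080.2333
  Σ                  1,169.6953     4,901.4220      27,574.1869
P = 1,169.6953.
Convexity = Σ t(t+1)·PV / [P·(1+y)²] = 27,574.1869 / (1,169.6953 × 1.137422) = 20.72565.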